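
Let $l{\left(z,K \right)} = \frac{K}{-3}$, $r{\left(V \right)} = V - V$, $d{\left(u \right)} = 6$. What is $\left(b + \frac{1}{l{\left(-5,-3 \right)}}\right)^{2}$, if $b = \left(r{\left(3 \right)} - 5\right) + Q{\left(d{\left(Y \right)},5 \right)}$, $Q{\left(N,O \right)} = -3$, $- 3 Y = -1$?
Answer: $49$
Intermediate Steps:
$Y = \frac{1}{3}$ ($Y = \left(- \frac{1}{3}\right) \left(-1\right) = \frac{1}{3} \approx 0.33333$)
$r{\left(V \right)} = 0$
$l{\left(z,K \right)} = - \frac{K}{3}$ ($l{\left(z,K \right)} = K \left(- \frac{1}{3}\right) = - \frac{K}{3}$)
$b = -8$ ($b = \left(0 - 5\right) - 3 = -5 - 3 = -8$)
$\left(b + \frac{1}{l{\left(-5,-3 \right)}}\right)^{2} = \left(-8 + \frac{1}{\left(- \frac{1}{3}\right) \left(-3\right)}\right)^{2} = \left(-8 + 1^{-1}\right)^{2} = \left(-8 + 1\right)^{2} = \left(-7\right)^{2} = 49$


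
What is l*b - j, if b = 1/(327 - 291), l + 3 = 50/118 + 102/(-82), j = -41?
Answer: 3561203/87084 ≈ 40.894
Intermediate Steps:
l = -9241/2419 (l = -3 + (50/118 + 102/(-82)) = -3 + (50*(1/118) + 102*(-1/82)) = -3 + (25/59 - 51/41) = -3 - 1984/2419 = -9241/2419 ≈ -3.8202)
b = 1/36 ≈ 0.027778
l*b - j = -9241/2419*1/36 - 1*(-41) = -9241/87084 + 41 = 3561203/87084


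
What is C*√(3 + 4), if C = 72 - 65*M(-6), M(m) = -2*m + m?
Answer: -318*√7 ≈ -841.35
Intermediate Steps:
M(m) = -m
C = -318 (C = 72 - (-65)*(-6) = 72 - 65*6 = 72 - 390 = -318)
C*√(3 + 4) = -318*√(3 + 4) = -318*√7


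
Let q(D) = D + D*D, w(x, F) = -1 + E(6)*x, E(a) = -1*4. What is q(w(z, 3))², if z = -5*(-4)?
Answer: 41990400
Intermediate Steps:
E(a) = -4
z = 20
w(x, F) = -1 - 4*x
q(D) = D + D²
q(w(z, 3))² = ((-1 - 4*20)*(1 + (-1 - 4*20)))² = ((-1 - 80)*(1 + (-1 - 80)))² = (-81*(1 - 81))² = (-81*(-80))² = 6480² = 41990400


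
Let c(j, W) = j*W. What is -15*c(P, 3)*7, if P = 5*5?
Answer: -7875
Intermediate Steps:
P = 25
c(j, W) = W*j
-15*c(P, 3)*7 = -45*25*7 = -15*75*7 = -1125*7 = -7875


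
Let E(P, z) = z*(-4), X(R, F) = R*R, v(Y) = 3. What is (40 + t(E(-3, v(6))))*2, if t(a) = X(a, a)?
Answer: 368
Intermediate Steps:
X(R, F) = R**2
E(P, z) = -4*z
t(a) = a**2
(40 + t(E(-3, v(6))))*2 = (40 + (-4*3)**2)*2 = (40 + (-12)**2)*2 = (40 + 144)*2 = 184*2 = 368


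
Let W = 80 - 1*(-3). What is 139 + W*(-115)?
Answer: -9406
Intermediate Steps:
W = 83 (W = 80 + 3 = 83)
139 + W*(-115) = 139 + 83*(-115) = 139 - 9545 = -9406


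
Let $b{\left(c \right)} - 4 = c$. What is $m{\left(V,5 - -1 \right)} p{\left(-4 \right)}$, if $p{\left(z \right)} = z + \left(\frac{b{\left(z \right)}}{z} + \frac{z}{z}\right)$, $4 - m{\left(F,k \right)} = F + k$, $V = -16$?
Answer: $-42$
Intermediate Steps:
$b{\left(c \right)} = 4 + c$
$m{\left(F,k \right)} = 4 - F - k$ ($m{\left(F,k \right)} = 4 - \left(F + k\right) = 4 - F - k$)
$p{\left(z \right)} = 1 + z + \frac{4 + z}{z}$ ($p{\left(z \right)} = z + \left(\frac{4 + z}{z} + \frac{z}{z}\right) = z + \left(\frac{4 + z}{z} + 1\right) = z + \left(1 + \frac{4 + z}{z}\right) = 1 + z + \frac{4 + z}{z}$)
$m{\left(V,5 - -1 \right)} p{\left(-4 \right)} = \left(4 - -16 - \left(5 - -1\right)\right) \left(2 - 4 + \frac{4}{-4}\right) = \left(4 + 16 - \left(5 + 1\right)\right) \left(2 - 4 + 4 \left(- \frac{1}{4}\right)\right) = \left(4 + 16 - 6\right) \left(2 - 4 - 1\right) = \left(4 + 16 - 6\right) \left(-3\right) = 14 \left(-3\right) = -42$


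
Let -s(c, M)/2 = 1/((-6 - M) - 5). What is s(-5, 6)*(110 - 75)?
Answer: 70/17 ≈ 4.1176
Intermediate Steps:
s(c, M) = -2/(-11 - M) (s(c, M) = -2/((-6 - M) - 5) = -2/(-11 - M))
s(-5, 6)*(110 - 75) = (2/(11 + 6))*(110 - 75) = (2/17)*35 = 70/17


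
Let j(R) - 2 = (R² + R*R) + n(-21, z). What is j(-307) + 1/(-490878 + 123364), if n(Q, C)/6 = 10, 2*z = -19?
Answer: 69298439839/367514 ≈ 1.8856e+5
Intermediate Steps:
z = -19/2 (z = (½)*(-19) = -19/2 ≈ -9.5000)
n(Q, C) = 60 (n(Q, C) = 6*10 = 60)
j(R) = 62 + 2*R² (j(R) = 2 + ((R² + R*R) + 60) = 2 + ((R² + R²) + 60) = 2 + (2*R² + 60) = 2 + (60 + 2*R²) = 62 + 2*R²)
j(-307) + 1/(-490878 + 123364) = (62 + 2*(-307)²) + 1/(-490878 + 123364) = (62 + 2*94249) + 1/(-367514) = (62 + 188498) - 1/367514 = 188560 - 1/367514 = 69298439839/367514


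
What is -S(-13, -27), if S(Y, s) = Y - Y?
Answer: 0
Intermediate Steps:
S(Y, s) = 0
-S(-13, -27) = -1*0 = 0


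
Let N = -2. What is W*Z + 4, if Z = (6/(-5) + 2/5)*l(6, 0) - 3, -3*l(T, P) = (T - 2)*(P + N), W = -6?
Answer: 174/5 ≈ 34.800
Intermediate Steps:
l(T, P) = -(-2 + P)*(-2 + T)/3 (l(T, P) = -(T - 2)*(P - 2)/3 = -(-2 + T)*(-2 + P)/3 = -(-2 + P)*(-2 + T)/3)
Z = -77/15 (Z = (6/(-5) + 2/5)*(-4/3 + (⅔)*0 + (⅔)*6 - ⅓*0*6) - 3 = (6*(-⅕) + 2*(⅕))*(-4/3 + 0 + 4 + 0) - 3 = (-6/5 + ⅖)*(8/3) - 3 = -⅘*8/3 - 3 = -32/15 - 3 = -77/15 ≈ -5.1333)
W*Z + 4 = -6*(-77/15) + 4 = 154/5 + 4 = 174/5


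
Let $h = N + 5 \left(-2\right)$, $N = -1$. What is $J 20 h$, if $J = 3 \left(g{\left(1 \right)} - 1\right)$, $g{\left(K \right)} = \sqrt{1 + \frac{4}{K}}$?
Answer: $660 - 660 \sqrt{5} \approx -815.8$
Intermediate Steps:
$h = -11$ ($h = -1 + 5 \left(-2\right) = -1 - 10 = -11$)
$J = -3 + 3 \sqrt{5}$ ($J = 3 \left(\sqrt{\frac{4 + 1}{1}} - 1\right) = 3 \left(\sqrt{1 \cdot 5} - 1\right) = 3 \left(\sqrt{5} - 1\right) = 3 \left(-1 + \sqrt{5}\right) = -3 + 3 \sqrt{5} \approx 3.7082$)
$J 20 h = \left(-3 + 3 \sqrt{5}\right) 20 \left(-11\right) = \left(-60 + 60 \sqrt{5}\right) \left(-11\right) = 660 - 660 \sqrt{5}$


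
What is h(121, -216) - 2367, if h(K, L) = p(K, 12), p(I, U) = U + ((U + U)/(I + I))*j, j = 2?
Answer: -284931/121 ≈ -2354.8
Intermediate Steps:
p(I, U) = U + 2*U/I (p(I, U) = U + ((U + U)/(I + I))*2 = U + ((2*U)/((2*I)))*2 = U + ((2*U)*(1/(2*I)))*2 = U + (U/I)*2 = U + 2*U/I)
h(K, L) = 12*(2 + K)/K
h(121, -216) - 2367 = (12 + 24/121) - 2367 = 1476/121 - 2367 = -284931/121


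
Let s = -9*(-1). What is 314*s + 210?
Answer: 3036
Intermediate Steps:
s = 9
314*s + 210 = 314*9 + 210 = 2826 + 210 = 3036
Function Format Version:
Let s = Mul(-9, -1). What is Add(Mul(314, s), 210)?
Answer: 3036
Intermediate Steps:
s = 9
Add(Mul(314, s), 210) = Add(Mul(314, 9), 210) = Add(2826, 210) = 3036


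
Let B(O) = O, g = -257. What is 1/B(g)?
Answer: -1/257 ≈ -0.0038911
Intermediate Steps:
1/B(g) = 1/(-257) = -1/257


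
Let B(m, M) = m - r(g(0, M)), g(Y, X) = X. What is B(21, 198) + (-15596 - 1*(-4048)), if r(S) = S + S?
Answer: -11923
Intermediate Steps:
r(S) = 2*S
B(m, M) = m - 2*M
B(21, 198) + (-15596 - 1*(-4048)) = (21 - 2*198) + (-15596 - 1*(-4048)) = (21 - 396) + (-15596 + 4048) = -375 - 11548 = -11923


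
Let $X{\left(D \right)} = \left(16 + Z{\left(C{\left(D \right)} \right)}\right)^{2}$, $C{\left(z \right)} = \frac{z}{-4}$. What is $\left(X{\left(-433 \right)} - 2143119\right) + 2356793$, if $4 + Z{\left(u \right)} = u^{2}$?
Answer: $\frac{35278858305}{256} \approx 1.3781 \cdot 10^{8}$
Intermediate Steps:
$C{\left(z \right)} = - \frac{z}{4}$ ($C{\left(z \right)} = z \left(- \frac{1}{4}\right) = - \frac{z}{4}$)
$Z{\left(u \right)} = -4 + u^{2}$
$X{\left(D \right)} = \left(12 + \frac{D^{2}}{16}\right)^{2}$ ($X{\left(D \right)} = \left(16 + \left(-4 + \left(- \frac{D}{4}\right)^{2}\right)\right)^{2} = \left(16 + \left(-4 + \frac{D^{2}}{16}\right)\right)^{2} = \left(12 + \frac{D^{2}}{16}\right)^{2}$)
$\left(X{\left(-433 \right)} - 2143119\right) + 2356793 = \left(\frac{\left(192 + \left(-433\right)^{2}\right)^{2}}{256} - 2143119\right) + 2356793 = \left(\frac{\left(192 + 187489\right)^{2}}{256} - 2143119\right) + 2356793 = \left(\frac{187681^{2}}{256} - 2143119\right) + 2356793 = \left(\frac{1}{256} \cdot 35224157761 - 2143119\right) + 2356793 = \left(\frac{35224157761}{256} - 2143119\right) + 2356793 = \frac{34675519297}{256} + 2356793 = \frac{35278858305}{256}$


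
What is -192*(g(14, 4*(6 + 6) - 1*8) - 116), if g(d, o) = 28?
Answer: 16896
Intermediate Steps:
-192*(g(14, 4*(6 + 6) - 1*8) - 116) = -192*(28 - 116) = -192*(-88) = 16896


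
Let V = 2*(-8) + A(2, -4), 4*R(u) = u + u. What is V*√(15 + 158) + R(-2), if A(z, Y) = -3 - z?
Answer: -1 - 21*√173 ≈ -277.21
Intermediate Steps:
R(u) = u/2 (R(u) = (u + u)/4 = (2*u)/4 = u/2)
V = -21 (V = 2*(-8) + (-3 - 1*2) = -16 + (-3 - 2) = -16 - 5 = -21)
V*√(15 + 158) + R(-2) = -21*√(15 + 158) + (½)*(-2) = -21*√173 - 1 = -1 - 21*√173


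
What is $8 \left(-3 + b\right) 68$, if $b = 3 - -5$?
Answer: $2720$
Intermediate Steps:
$b = 8$ ($b = 3 + 5 = 8$)
$8 \left(-3 + b\right) 68 = 8 \left(-3 + 8\right) 68 = 8 \cdot 5 \cdot 68 = 40 \cdot 68 = 2720$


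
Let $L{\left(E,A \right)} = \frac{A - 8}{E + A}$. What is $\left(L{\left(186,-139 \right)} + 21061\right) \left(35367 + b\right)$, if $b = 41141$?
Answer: $\frac{75721497760}{47} \approx 1.6111 \cdot 10^{9}$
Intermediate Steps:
$L{\left(E,A \right)} = \frac{-8 + A}{A + E}$
$\left(L{\left(186,-139 \right)} + 21061\right) \left(35367 + b\right) = \left(\frac{-8 - 139}{-139 + 186} + 21061\right) \left(35367 + 41141\right) = \left(\frac{1}{47} \left(-147\right) + 21061\right) 76508 = \left(- \frac{147}{47} + 21061\right) 76508 = \frac{989720}{47} \cdot 76508 = \frac{75721497760}{47}$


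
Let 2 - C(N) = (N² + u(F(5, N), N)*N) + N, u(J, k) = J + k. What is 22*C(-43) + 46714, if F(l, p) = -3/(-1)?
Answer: -30814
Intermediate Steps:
F(l, p) = 3 (F(l, p) = -3*(-1) = 3)
C(N) = 2 - N - N² - N*(3 + N) (C(N) = 2 - ((N² + (3 + N)*N) + N) = 2 - ((N² + N*(3 + N)) + N) = 2 - (N + N² + N*(3 + N)) = 2 + (-N - N² - N*(3 + N)) = 2 - N - N² - N*(3 + N))
22*C(-43) + 46714 = 22*(2 - 4*(-43) - 2*(-43)²) + 46714 = 22*(2 + 172 - 2*1849) + 46714 = 22*(2 + 172 - 3698) + 46714 = 22*(-3524) + 46714 = -77528 + 46714 = -30814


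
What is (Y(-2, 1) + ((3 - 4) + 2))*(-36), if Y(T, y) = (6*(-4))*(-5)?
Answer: -4356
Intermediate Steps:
Y(T, y) = 120 (Y(T, y) = -24*(-5) = 120)
(Y(-2, 1) + ((3 - 4) + 2))*(-36) = (120 + ((3 - 4) + 2))*(-36) = (120 + (-1 + 2))*(-36) = (120 + 1)*(-36) = 121*(-36) = -4356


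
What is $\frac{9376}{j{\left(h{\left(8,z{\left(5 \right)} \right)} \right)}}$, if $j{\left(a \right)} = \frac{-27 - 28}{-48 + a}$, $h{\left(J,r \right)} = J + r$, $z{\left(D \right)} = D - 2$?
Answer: $\frac{346912}{55} \approx 6307.5$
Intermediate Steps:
$z{\left(D \right)} = -2 + D$
$j{\left(a \right)} = - \frac{55}{-48 + a}$
$\frac{9376}{j{\left(h{\left(8,z{\left(5 \right)} \right)} \right)}} = \frac{9376}{\left(-55\right) \frac{1}{-48 + \left(8 + \left(-2 + 5\right)\right)}} = \frac{9376}{\left(-55\right) \frac{1}{-48 + \left(8 + 3\right)}} = \frac{9376}{\left(-55\right) \frac{1}{-48 + 11}} = \frac{9376}{\left(-55\right) \frac{1}{-37}} = \frac{9376}{\left(-55\right) \left(- \frac{1}{37}\right)} = \frac{9376}{\frac{55}{37}} = 9376 \cdot \frac{37}{55} = \frac{346912}{55}$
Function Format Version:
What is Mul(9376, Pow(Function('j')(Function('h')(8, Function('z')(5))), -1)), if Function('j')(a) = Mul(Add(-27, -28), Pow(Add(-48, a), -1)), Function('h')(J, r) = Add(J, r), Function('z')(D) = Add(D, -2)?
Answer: Rational(346912, 55) ≈ 6307.5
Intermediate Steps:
Function('z')(D) = Add(-2, D)
Function('j')(a) = Mul(-55, Pow(Add(-48, a), -1))
Mul(9376, Pow(Function('j')(Function('h')(8, Function('z')(5))), -1)) = Mul(9376, Pow(Mul(-55, Pow(Add(-48, Add(8, Add(-2, 5))), -1)), -1)) = Mul(9376, Pow(Mul(-55, Pow(Add(-48, Add(8, 3)), -1)), -1)) = Mul(9376, Pow(Mul(-55, Pow(Add(-48, 11), -1)), -1)) = Mul(9376, Pow(Mul(-55, Pow(-37, -1)), -1)) = Mul(9376, Pow(Mul(-55, Rational(-1, 37)), -1)) = Mul(9376, Pow(Rational(55, 37), -1)) = Mul(9376, Rational(37, 55)) = Rational(346912, 55)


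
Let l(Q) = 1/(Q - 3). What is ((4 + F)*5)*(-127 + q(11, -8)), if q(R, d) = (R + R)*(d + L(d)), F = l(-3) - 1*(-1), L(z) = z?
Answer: -69455/6 ≈ -11576.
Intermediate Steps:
l(Q) = 1/(-3 + Q)
F = ⅚ (F = 1/(-3 - 3) - 1*(-1) = 1/(-6) + 1 = -⅙ + 1 = ⅚ ≈ 0.83333)
q(R, d) = 4*R*d (q(R, d) = (R + R)*(d + d) = (2*R)*(2*d) = 4*R*d)
((4 + F)*5)*(-127 + q(11, -8)) = ((4 + ⅚)*5)*(-127 + 4*11*(-8)) = ((29/6)*5)*(-127 - 352) = (145/6)*(-479) = -69455/6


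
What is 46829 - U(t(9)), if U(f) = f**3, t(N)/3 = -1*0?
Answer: 46829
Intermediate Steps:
t(N) = 0 (t(N) = 3*(-1*0) = 3*0 = 0)
46829 - U(t(9)) = 46829 - 1*0**3 = 46829 - 1*0 = 46829 + 0 = 46829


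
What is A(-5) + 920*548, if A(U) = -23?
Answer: 504137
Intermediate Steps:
A(-5) + 920*548 = -23 + 920*548 = -23 + 504160 = 504137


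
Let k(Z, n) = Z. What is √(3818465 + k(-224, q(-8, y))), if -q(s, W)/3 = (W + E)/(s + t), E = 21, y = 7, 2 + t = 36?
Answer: 3*√424249 ≈ 1954.0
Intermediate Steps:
t = 34 (t = -2 + 36 = 34)
q(s, W) = -3*(21 + W)/(34 + s) (q(s, W) = -3*(W + 21)/(s + 34) = -3*(21 + W)/(34 + s))
√(3818465 + k(-224, q(-8, y))) = √(3818465 - 224) = √3818241 = 3*√424249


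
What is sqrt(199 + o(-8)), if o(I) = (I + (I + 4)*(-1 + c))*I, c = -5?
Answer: sqrt(71) ≈ 8.4261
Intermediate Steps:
o(I) = I*(-24 - 5*I) (o(I) = (I + (I + 4)*(-1 - 5))*I = (I + (4 + I)*(-6))*I = (I + (-24 - 6*I))*I = (-24 - 5*I)*I = I*(-24 - 5*I))
sqrt(199 + o(-8)) = sqrt(199 - 8*(-24 - 5*(-8))) = sqrt(199 - 8*(-24 + 40)) = sqrt(199 - 8*16) = sqrt(199 - 128) = sqrt(71)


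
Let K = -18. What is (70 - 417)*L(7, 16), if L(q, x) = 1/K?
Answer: 347/18 ≈ 19.278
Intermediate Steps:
L(q, x) = -1/18 (L(q, x) = 1/(-18) = -1/18)
(70 - 417)*L(7, 16) = (70 - 417)*(-1/18) = -347*(-1/18) = 347/18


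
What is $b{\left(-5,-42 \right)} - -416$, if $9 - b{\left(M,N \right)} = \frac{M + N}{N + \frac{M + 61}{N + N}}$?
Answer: $\frac{54259}{128} \approx 423.9$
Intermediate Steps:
$b{\left(M,N \right)} = 9 - \frac{M + N}{N + \frac{61 + M}{2 N}}$ ($b{\left(M,N \right)} = 9 - \frac{M + N}{N + \frac{M + 61}{N + N}} = 9 - \frac{M + N}{N + \frac{61 + M}{2 N}}$)
$b{\left(-5,-42 \right)} - -416 = \frac{549 + 9 \left(-5\right) + 16 \left(-42\right)^{2} - \left(-10\right) \left(-42\right)}{61 - 5 + 2 \left(-42\right)^{2}} - -416 = \frac{549 - 45 + 16 \cdot 1764 - 420}{61 - 5 + 2 \cdot 1764} + 416 = \frac{549 - 45 + 28224 - 420}{61 - 5 + 3528} + 416 = \frac{1}{3584} \cdot 28308 + 416 = \frac{1011}{128} + 416 = \frac{54259}{128}$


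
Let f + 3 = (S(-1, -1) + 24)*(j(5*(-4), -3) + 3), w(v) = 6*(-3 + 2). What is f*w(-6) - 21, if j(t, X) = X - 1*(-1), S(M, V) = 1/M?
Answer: -141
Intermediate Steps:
w(v) = -6 (w(v) = 6*(-1) = -6)
j(t, X) = 1 + X (j(t, X) = X + 1 = 1 + X)
f = 20 (f = -3 + (1/(-1) + 24)*((1 - 3) + 3) = -3 + (-1 + 24)*(-2 + 3) = -3 + 23*1 = -3 + 23 = 20)
f*w(-6) - 21 = 20*(-6) - 21 = -120 - 21 = -141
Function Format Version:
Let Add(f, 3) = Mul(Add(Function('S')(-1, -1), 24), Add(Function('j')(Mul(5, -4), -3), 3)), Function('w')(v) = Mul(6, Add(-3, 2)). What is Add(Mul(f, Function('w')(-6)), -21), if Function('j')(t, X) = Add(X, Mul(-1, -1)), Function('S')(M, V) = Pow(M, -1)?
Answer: -141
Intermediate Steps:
Function('w')(v) = -6 (Function('w')(v) = Mul(6, -1) = -6)
Function('j')(t, X) = Add(1, X) (Function('j')(t, X) = Add(X, 1) = Add(1, X))
f = 20 (f = Add(-3, Mul(Add(Pow(-1, -1), 24), Add(Add(1, -3), 3))) = Add(-3, Mul(Add(-1, 24), Add(-2, 3))) = Add(-3, Mul(23, 1)) = Add(-3, 23) = 20)
Add(Mul(f, Function('w')(-6)), -21) = Add(Mul(20, -6), -21) = Add(-120, -21) = -141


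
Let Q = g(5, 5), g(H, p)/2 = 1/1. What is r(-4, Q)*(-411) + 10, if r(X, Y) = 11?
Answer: -4511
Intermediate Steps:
g(H, p) = 2 (g(H, p) = 2/1 = 2*1 = 2)
Q = 2
r(-4, Q)*(-411) + 10 = 11*(-411) + 10 = -4521 + 10 = -4511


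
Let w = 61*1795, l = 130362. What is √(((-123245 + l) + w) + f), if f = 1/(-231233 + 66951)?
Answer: 41*√1872214020726/164282 ≈ 341.48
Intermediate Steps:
w = 109495
f = -1/164282 (f = 1/(-164282) = -1/164282 ≈ -6.0871e-6)
√(((-123245 + l) + w) + f) = √(((-123245 + 130362) + 109495) - 1/164282) = √((7117 + 109495) - 1/164282) = √(116612 - 1/164282) = √(19157252583/164282) = 41*√1872214020726/164282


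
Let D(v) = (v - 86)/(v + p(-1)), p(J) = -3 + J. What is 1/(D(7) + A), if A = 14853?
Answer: 3/44480 ≈ 6.7446e-5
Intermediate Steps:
D(v) = (-86 + v)/(-4 + v) (D(v) = (v - 86)/(v + (-3 - 1)) = (-86 + v)/(v - 4) = (-86 + v)/(-4 + v))
1/(D(7) + A) = 1/((-86 + 7)/(-4 + 7) + 14853) = 1/(-79/3 + 14853) = 1/(44480/3) = 3/44480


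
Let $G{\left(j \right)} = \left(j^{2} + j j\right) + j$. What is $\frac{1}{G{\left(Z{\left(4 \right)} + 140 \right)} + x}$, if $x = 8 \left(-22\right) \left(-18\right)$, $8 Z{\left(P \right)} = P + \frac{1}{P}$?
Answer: $\frac{512}{21916977} \approx 2.3361 \cdot 10^{-5}$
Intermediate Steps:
$Z{\left(P \right)} = \frac{P}{8} + \frac{1}{8 P}$ ($Z{\left(P \right)} = \frac{P + \frac{1}{P}}{8} = \frac{P}{8} + \frac{1}{8 P}$)
$x = 3168$ ($x = \left(-176\right) \left(-18\right) = 3168$)
$G{\left(j \right)} = j + 2 j^{2}$ ($G{\left(j \right)} = \left(j^{2} + j^{2}\right) + j = 2 j^{2} + j = j + 2 j^{2}$)
$\frac{1}{G{\left(Z{\left(4 \right)} + 140 \right)} + x} = \frac{1}{\left(\frac{1 + 4^{2}}{8 \cdot 4} + 140\right) \left(1 + 2 \left(\frac{1 + 4^{2}}{8 \cdot 4} + 140\right)\right) + 3168} = \frac{1}{\left(\frac{1}{8} \cdot \frac{1}{4} \left(1 + 16\right) + 140\right) \left(1 + 2 \left(\frac{1}{8} \cdot \frac{1}{4} \left(1 + 16\right) + 140\right)\right) + 3168} = \frac{1}{\left(\frac{1}{8} \cdot \frac{1}{4} \cdot 17 + 140\right) \left(1 + 2 \left(\frac{1}{8} \cdot \frac{1}{4} \cdot 17 + 140\right)\right) + 3168} = \frac{1}{\left(\frac{17}{32} + 140\right) \left(1 + 2 \left(\frac{17}{32} + 140\right)\right) + 3168} = \frac{1}{\frac{4497 \left(1 + 2 \cdot \frac{4497}{32}\right)}{32} + 3168} = \frac{1}{\frac{4497 \left(1 + \frac{4497}{16}\right)}{32} + 3168} = \frac{1}{\frac{4497}{32} \cdot \frac{4513}{16} + 3168} = \frac{1}{\frac{20294961}{512} + 3168} = \frac{1}{\frac{21916977}{512}} = \frac{512}{21916977}$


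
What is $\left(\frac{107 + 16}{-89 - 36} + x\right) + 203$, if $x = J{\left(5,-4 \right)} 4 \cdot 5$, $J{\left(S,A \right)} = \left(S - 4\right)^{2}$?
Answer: $\frac{27752}{125} \approx 222.02$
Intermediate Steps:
$J{\left(S,A \right)} = \left(-4 + S\right)^{2}$
$x = 20$ ($x = \left(-4 + 5\right)^{2} \cdot 4 \cdot 5 = 1^{2} \cdot 4 \cdot 5 = 1 \cdot 4 \cdot 5 = 4 \cdot 5 = 20$)
$\left(\frac{107 + 16}{-89 - 36} + x\right) + 203 = \left(\frac{107 + 16}{-89 - 36} + 20\right) + 203 = \left(\frac{123}{-125} + 20\right) + 203 = \left(123 \left(- \frac{1}{125}\right) + 20\right) + 203 = \left(- \frac{123}{125} + 20\right) + 203 = \frac{2377}{125} + 203 = \frac{27752}{125}$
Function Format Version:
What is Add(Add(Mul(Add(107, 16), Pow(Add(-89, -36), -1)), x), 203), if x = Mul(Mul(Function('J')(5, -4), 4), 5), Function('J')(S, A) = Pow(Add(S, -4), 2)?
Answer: Rational(27752, 125) ≈ 222.02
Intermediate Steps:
Function('J')(S, A) = Pow(Add(-4, S), 2)
x = 20 (x = Mul(Mul(Pow(Add(-4, 5), 2), 4), 5) = Mul(Mul(Pow(1, 2), 4), 5) = Mul(Mul(1, 4), 5) = Mul(4, 5) = 20)
Add(Add(Mul(Add(107, 16), Pow(Add(-89, -36), -1)), x), 203) = Add(Add(Mul(Add(107, 16), Pow(Add(-89, -36), -1)), 20), 203) = Add(Add(Mul(123, Pow(-125, -1)), 20), 203) = Add(Add(Mul(123, Rational(-1, 125)), 20), 203) = Add(Add(Rational(-123, 125), 20), 203) = Add(Rational(2377, 125), 203) = Rational(27752, 125)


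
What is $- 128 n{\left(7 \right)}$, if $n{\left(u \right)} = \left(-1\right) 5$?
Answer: $640$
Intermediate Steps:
$n{\left(u \right)} = -5$
$- 128 n{\left(7 \right)} = \left(-128\right) \left(-5\right) = 640$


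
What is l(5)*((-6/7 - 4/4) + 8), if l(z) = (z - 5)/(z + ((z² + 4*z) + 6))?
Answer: 0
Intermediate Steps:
l(z) = (-5 + z)/(6 + z² + 5*z) (l(z) = (-5 + z)/(z + (6 + z² + 4*z)) = (-5 + z)/(6 + z² + 5*z))
l(5)*((-6/7 - 4/4) + 8) = ((-5 + 5)/(6 + 5² + 5*5))*((-6/7 - 4/4) + 8) = (0/(6 + 25 + 25))*((-6*⅐ - 4*¼) + 8) = (0/56)*((-6/7 - 1) + 8) = ((1/56)*0)*(-13/7 + 8) = 0*(43/7) = 0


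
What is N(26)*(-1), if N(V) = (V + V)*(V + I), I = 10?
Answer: -1872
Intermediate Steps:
N(V) = 2*V*(10 + V) (N(V) = (V + V)*(V + 10) = (2*V)*(10 + V) = 2*V*(10 + V))
N(26)*(-1) = (2*26*(10 + 26))*(-1) = (2*26*36)*(-1) = 1872*(-1) = -1872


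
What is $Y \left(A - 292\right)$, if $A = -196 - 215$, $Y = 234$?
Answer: $-164502$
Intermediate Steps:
$A = -411$
$Y \left(A - 292\right) = 234 \left(-411 - 292\right) = 234 \left(-703\right) = -164502$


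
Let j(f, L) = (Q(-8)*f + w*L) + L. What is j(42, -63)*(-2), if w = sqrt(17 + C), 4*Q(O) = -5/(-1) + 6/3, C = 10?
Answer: -21 + 378*sqrt(3) ≈ 633.71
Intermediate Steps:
Q(O) = 7/4 (Q(O) = (-5/(-1) + 6/3)/4 = (-5*(-1) + 6*(1/3))/4 = (5 + 2)/4 = (1/4)*7 = 7/4)
w = 3*sqrt(3) (w = sqrt(17 + 10) = sqrt(27) = 3*sqrt(3) ≈ 5.1962)
j(f, L) = L + 7*f/4 + 3*L*sqrt(3) (j(f, L) = (7*f/4 + (3*sqrt(3))*L) + L = (7*f/4 + 3*L*sqrt(3)) + L = L + 7*f/4 + 3*L*sqrt(3))
j(42, -63)*(-2) = (-63 + (7/4)*42 + 3*(-63)*sqrt(3))*(-2) = (-63 + 147/2 - 189*sqrt(3))*(-2) = (21/2 - 189*sqrt(3))*(-2) = -21 + 378*sqrt(3)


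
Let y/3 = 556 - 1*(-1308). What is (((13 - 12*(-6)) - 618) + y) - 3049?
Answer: 2010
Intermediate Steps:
y = 5592 (y = 3*(556 - 1*(-1308)) = 3*(556 + 1308) = 3*1864 = 5592)
(((13 - 12*(-6)) - 618) + y) - 3049 = (((13 - 12*(-6)) - 618) + 5592) - 3049 = (((13 + 72) - 618) + 5592) - 3049 = ((85 - 618) + 5592) - 3049 = (-533 + 5592) - 3049 = 5059 - 3049 = 2010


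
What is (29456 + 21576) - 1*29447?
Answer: 21585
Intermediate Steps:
(29456 + 21576) - 1*29447 = 51032 - 29447 = 21585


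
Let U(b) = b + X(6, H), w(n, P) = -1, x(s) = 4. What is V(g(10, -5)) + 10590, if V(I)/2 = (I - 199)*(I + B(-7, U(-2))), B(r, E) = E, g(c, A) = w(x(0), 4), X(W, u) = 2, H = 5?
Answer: 10990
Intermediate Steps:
g(c, A) = -1
U(b) = 2 + b (U(b) = b + 2 = 2 + b)
V(I) = 2*I*(-199 + I) (V(I) = 2*((I - 199)*(I + (2 - 2))) = 2*((-199 + I)*(I + 0)) = 2*((-199 + I)*I) = 2*(I*(-199 + I)) = 2*I*(-199 + I))
V(g(10, -5)) + 10590 = 2*(-1)*(-199 - 1) + 10590 = 2*(-1)*(-200) + 10590 = 400 + 10590 = 10990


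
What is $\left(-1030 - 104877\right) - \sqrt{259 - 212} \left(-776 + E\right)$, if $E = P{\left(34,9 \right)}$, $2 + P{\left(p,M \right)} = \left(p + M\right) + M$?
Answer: $-105907 + 726 \sqrt{47} \approx -1.0093 \cdot 10^{5}$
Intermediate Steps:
$P{\left(p,M \right)} = -2 + p + 2 M$ ($P{\left(p,M \right)} = -2 + \left(\left(p + M\right) + M\right) = -2 + \left(\left(M + p\right) + M\right) = -2 + \left(p + 2 M\right) = -2 + p + 2 M$)
$E = 50$ ($E = -2 + 34 + 2 \cdot 9 = -2 + 34 + 18 = 50$)
$\left(-1030 - 104877\right) - \sqrt{259 - 212} \left(-776 + E\right) = \left(-1030 - 104877\right) - \sqrt{259 - 212} \left(-776 + 50\right) = \left(-1030 - 104877\right) - \sqrt{47} \left(-726\right) = -105907 - - 726 \sqrt{47} = -105907 + 726 \sqrt{47}$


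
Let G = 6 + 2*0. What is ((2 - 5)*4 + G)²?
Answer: 36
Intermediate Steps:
G = 6 (G = 6 + 0 = 6)
((2 - 5)*4 + G)² = ((2 - 5)*4 + 6)² = (-3*4 + 6)² = (-12 + 6)² = (-6)² = 36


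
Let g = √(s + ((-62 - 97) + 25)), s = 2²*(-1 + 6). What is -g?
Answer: -I*√114 ≈ -10.677*I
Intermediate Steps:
s = 20 (s = 4*5 = 20)
g = I*√114 (g = √(20 + ((-62 - 97) + 25)) = √(20 + (-159 + 25)) = √(20 - 134) = √(-114) = I*√114 ≈ 10.677*I)
-g = -I*√114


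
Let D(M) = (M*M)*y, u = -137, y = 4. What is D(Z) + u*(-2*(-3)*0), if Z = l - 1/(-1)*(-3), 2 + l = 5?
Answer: 0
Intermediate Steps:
l = 3 (l = -2 + 5 = 3)
Z = 0 (Z = 3 - 1/(-1)*(-3) = 3 - 1*(-1)*(-3) = 3 + 1*(-3) = 3 - 3 = 0)
D(M) = 4*M² (D(M) = (M*M)*4 = M²*4 = 4*M²)
D(Z) + u*(-2*(-3)*0) = 4*0² - 137*(-2*(-3))*0 = 4*0 - 822*0 = 0 - 137*0 = 0 + 0 = 0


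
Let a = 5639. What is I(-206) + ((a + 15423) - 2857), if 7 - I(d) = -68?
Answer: 18280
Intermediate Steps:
I(d) = 75 (I(d) = 7 - 1*(-68) = 7 + 68 = 75)
I(-206) + ((a + 15423) - 2857) = 75 + ((5639 + 15423) - 2857) = 75 + (21062 - 2857) = 75 + 18205 = 18280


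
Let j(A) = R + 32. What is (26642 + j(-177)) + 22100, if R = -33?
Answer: 48741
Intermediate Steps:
j(A) = -1 (j(A) = -33 + 32 = -1)
(26642 + j(-177)) + 22100 = (26642 - 1) + 22100 = 26641 + 22100 = 48741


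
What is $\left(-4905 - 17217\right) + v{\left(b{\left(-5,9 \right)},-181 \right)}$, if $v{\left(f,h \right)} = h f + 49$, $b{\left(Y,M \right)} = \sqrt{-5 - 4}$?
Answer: $-22073 - 543 i \approx -22073.0 - 543.0 i$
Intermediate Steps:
$b{\left(Y,M \right)} = 3 i$ ($b{\left(Y,M \right)} = \sqrt{-9} = 3 i$)
$v{\left(f,h \right)} = 49 + f h$ ($v{\left(f,h \right)} = f h + 49 = 49 + f h$)
$\left(-4905 - 17217\right) + v{\left(b{\left(-5,9 \right)},-181 \right)} = \left(-4905 - 17217\right) + \left(49 + 3 i \left(-181\right)\right) = -22122 + \left(49 - 543 i\right) = -22073 - 543 i$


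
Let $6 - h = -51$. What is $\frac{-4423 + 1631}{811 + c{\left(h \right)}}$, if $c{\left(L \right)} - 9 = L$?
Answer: $- \frac{2792}{877} \approx -3.1836$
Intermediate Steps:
$h = 57$ ($h = 6 - -51 = 6 + 51 = 57$)
$c{\left(L \right)} = 9 + L$
$\frac{-4423 + 1631}{811 + c{\left(h \right)}} = \frac{-4423 + 1631}{811 + \left(9 + 57\right)} = - \frac{2792}{811 + 66} = - \frac{2792}{877}$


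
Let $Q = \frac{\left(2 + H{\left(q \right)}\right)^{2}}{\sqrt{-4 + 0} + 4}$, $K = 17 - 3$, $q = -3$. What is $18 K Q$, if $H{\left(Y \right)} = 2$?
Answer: $\frac{4032}{5} - \frac{2016 i}{5} \approx 806.4 - 403.2 i$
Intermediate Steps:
$K = 14$ ($K = 17 - 3 = 14$)
$Q = \frac{4 \left(4 - 2 i\right)}{5}$ ($Q = \frac{\left(2 + 2\right)^{2}}{\sqrt{-4 + 0} + 4} = \frac{4^{2}}{\sqrt{-4} + 4} = \frac{16}{2 i + 4} = \frac{16}{4 + 2 i} = 16 \frac{4 - 2 i}{20} = \frac{4 \left(4 - 2 i\right)}{5} \approx 3.2 - 1.6 i$)
$18 K Q = 18 \cdot 14 \left(\frac{16}{5} - \frac{8 i}{5}\right) = 252 \left(\frac{16}{5} - \frac{8 i}{5}\right) = \frac{4032}{5} - \frac{2016 i}{5}$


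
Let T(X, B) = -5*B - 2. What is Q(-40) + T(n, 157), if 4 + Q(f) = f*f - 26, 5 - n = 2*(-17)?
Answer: 783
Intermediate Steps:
n = 39 (n = 5 - 2*(-17) = 5 - 1*(-34) = 5 + 34 = 39)
Q(f) = -30 + f² (Q(f) = -4 + (f*f - 26) = -4 + (f² - 26) = -4 + (-26 + f²) = -30 + f²)
T(X, B) = -2 - 5*B
Q(-40) + T(n, 157) = (-30 + (-40)²) + (-2 - 5*157) = (-30 + 1600) + (-2 - 785) = 1570 - 787 = 783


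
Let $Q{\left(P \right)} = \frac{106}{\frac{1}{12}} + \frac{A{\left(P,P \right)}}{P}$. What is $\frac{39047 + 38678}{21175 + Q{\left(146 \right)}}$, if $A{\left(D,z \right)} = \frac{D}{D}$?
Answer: $\frac{11347850}{3277263} \approx 3.4626$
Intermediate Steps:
$A{\left(D,z \right)} = 1$
$Q{\left(P \right)} = 1272 + \frac{1}{P}$ ($Q{\left(P \right)} = \frac{106}{\frac{1}{12}} + 1 \frac{1}{P} = 106 \frac{1}{\frac{1}{12}} + \frac{1}{P} = 106 \cdot 12 + \frac{1}{P} = 1272 + \frac{1}{P}$)
$\frac{39047 + 38678}{21175 + Q{\left(146 \right)}} = \frac{39047 + 38678}{21175 + \left(1272 + \frac{1}{146}\right)} = \frac{77725}{21175 + \left(1272 + \frac{1}{146}\right)} = \frac{77725}{21175 + \frac{185713}{146}} = \frac{77725}{\frac{3277263}{146}} = 77725 \cdot \frac{146}{3277263} = \frac{11347850}{3277263}$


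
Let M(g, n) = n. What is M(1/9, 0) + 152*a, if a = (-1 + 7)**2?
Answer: 5472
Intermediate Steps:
a = 36 (a = 6**2 = 36)
M(1/9, 0) + 152*a = 0 + 152*36 = 0 + 5472 = 5472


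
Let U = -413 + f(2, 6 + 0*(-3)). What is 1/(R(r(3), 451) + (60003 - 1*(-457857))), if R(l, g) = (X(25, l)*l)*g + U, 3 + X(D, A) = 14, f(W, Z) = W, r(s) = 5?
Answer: 1/542254 ≈ 1.8442e-6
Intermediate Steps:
X(D, A) = 11 (X(D, A) = -3 + 14 = 11)
U = -411 (U = -413 + 2 = -411)
R(l, g) = -411 + 11*g*l (R(l, g) = (11*l)*g - 411 = 11*g*l - 411 = -411 + 11*g*l)
1/(R(r(3), 451) + (60003 - 1*(-457857))) = 1/((-411 + 11*451*5) + (60003 - 1*(-457857))) = 1/((-411 + 24805) + (60003 + 457857)) = 1/(24394 + 517860) = 1/542254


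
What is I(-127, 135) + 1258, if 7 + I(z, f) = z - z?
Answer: 1251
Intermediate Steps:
I(z, f) = -7 (I(z, f) = -7 + (z - z) = -7 + 0 = -7)
I(-127, 135) + 1258 = -7 + 1258 = 1251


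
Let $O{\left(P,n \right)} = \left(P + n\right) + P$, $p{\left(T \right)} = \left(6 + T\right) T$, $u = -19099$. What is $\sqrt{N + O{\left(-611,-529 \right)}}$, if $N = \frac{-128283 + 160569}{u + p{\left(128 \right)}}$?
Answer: $\frac{i \sqrt{744507489}}{649} \approx 42.043 i$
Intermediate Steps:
$p{\left(T \right)} = T \left(6 + T\right)$
$O{\left(P,n \right)} = n + 2 P$
$N = - \frac{10762}{649}$ ($N = \frac{-128283 + 160569}{-19099 + 128 \left(6 + 128\right)} = \frac{32286}{-19099 + 128 \cdot 134} = \frac{32286}{-19099 + 17152} = \frac{32286}{-1947} = 32286 \left(- \frac{1}{1947}\right) = - \frac{10762}{649} \approx -16.582$)
$\sqrt{N + O{\left(-611,-529 \right)}} = \sqrt{- \frac{10762}{649} + \left(-529 + 2 \left(-611\right)\right)} = \sqrt{- \frac{10762}{649} - 1751} = \sqrt{- \frac{1147161}{649}} = \frac{i \sqrt{744507489}}{649}$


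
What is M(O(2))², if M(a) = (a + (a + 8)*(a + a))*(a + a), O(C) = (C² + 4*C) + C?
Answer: 311169600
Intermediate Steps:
O(C) = C² + 5*C
M(a) = 2*a*(a + 2*a*(8 + a)) (M(a) = (a + (8 + a)*(2*a))*(2*a) = (a + 2*a*(8 + a))*(2*a) = 2*a*(a + 2*a*(8 + a)))
M(O(2))² = ((2*(5 + 2))²*(34 + 4*(2*(5 + 2))))² = ((2*7)²*(34 + 4*(2*7)))² = (14²*(34 + 4*14))² = (196*(34 + 56))² = (196*90)² = 17640² = 311169600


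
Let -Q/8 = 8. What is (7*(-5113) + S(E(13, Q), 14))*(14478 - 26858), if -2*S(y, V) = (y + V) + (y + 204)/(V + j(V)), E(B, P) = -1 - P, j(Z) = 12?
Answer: 5767226095/13 ≈ 4.4363e+8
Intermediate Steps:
Q = -64 (Q = -8*8 = -64)
S(y, V) = -V/2 - y/2 - (204 + y)/(2*(12 + V)) (S(y, V) = -((y + V) + (y + 204)/(V + 12))/2 = -((V + y) + (204 + y)/(12 + V))/2 = -(V + y + (204 + y)/(12 + V))/2 = -V/2 - y/2 - (204 + y)/(2*(12 + V)))
(7*(-5113) + S(E(13, Q), 14))*(14478 - 26858) = (7*(-5113) + (-204 - 1*14² - 13*(-1 - 1*(-64)) - 12*14 - 1*14*(-1 - 1*(-64)))/(2*(12 + 14)))*(14478 - 26858) = (-35791 + (½)*(-204 - 1*196 - 13*(-1 + 64) - 168 - 1*14*(-1 + 64))/26)*(-12380) = (-35791 + (½)*(1/26)*(-204 - 196 - 13*63 - 168 - 1*14*63))*(-12380) = (-35791 + (½)*(1/26)*(-204 - 196 - 819 - 168 - 882))*(-12380) = (-35791 + (½)*(1/26)*(-2269))*(-12380) = (-35791 - 2269/52)*(-12380) = -1863401/52*(-12380) = 5767226095/13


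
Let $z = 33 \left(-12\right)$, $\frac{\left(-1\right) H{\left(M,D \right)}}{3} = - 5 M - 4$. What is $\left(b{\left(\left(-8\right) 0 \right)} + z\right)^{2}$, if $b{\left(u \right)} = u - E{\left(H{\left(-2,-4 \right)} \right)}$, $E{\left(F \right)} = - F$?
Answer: $171396$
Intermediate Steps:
$H{\left(M,D \right)} = 12 + 15 M$ ($H{\left(M,D \right)} = - 3 \left(- 5 M - 4\right) = - 3 \left(-4 - 5 M\right) = 12 + 15 M$)
$b{\left(u \right)} = -18 + u$ ($b{\left(u \right)} = u - - (12 + 15 \left(-2\right)) = u - - (12 - 30) = u - \left(-1\right) \left(-18\right) = u - 18 = -18 + u$)
$z = -396$
$\left(b{\left(\left(-8\right) 0 \right)} + z\right)^{2} = \left(\left(-18 - 0\right) - 396\right)^{2} = \left(\left(-18 + 0\right) - 396\right)^{2} = \left(-18 - 396\right)^{2} = \left(-414\right)^{2} = 171396$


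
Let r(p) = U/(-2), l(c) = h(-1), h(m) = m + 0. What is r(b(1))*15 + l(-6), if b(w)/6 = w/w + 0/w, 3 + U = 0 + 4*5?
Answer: -257/2 ≈ -128.50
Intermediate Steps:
h(m) = m
l(c) = -1
U = 17 (U = -3 + (0 + 4*5) = -3 + (0 + 20) = -3 + 20 = 17)
b(w) = 6 (b(w) = 6*(w/w + 0/w) = 6*(1 + 0) = 6*1 = 6)
r(p) = -17/2 (r(p) = 17/(-2) = 17*(-½) = -17/2)
r(b(1))*15 + l(-6) = -17/2*15 - 1 = -255/2 - 1 = -257/2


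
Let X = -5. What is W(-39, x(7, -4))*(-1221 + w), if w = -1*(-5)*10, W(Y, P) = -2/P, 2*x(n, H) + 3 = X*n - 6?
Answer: -1171/11 ≈ -106.45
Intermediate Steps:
x(n, H) = -9/2 - 5*n/2 (x(n, H) = -3/2 + (-5*n - 6)/2 = -3/2 + (-6 - 5*n)/2 = -3/2 + (-3 - 5*n/2) = -9/2 - 5*n/2)
w = 50 (w = 5*10 = 50)
W(-39, x(7, -4))*(-1221 + w) = (-2/(-9/2 - 5/2*7))*(-1221 + 50) = -2/(-9/2 - 35/2)*(-1171) = -2/(-22)*(-1171) = -2*(-1/22)*(-1171) = (1/11)*(-1171) = -1171/11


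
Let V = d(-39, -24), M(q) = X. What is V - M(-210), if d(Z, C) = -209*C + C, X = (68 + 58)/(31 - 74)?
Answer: 214782/43 ≈ 4994.9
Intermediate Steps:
X = -126/43 (X = 126/(-43) = 126*(-1/43) = -126/43 ≈ -2.9302)
d(Z, C) = -208*C
M(q) = -126/43
V = 4992 (V = -208*(-24) = 4992)
V - M(-210) = 4992 - 1*(-126/43) = 4992 + 126/43 = 214782/43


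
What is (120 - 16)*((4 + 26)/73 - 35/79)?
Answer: -19240/5767 ≈ -3.3362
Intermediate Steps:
(120 - 16)*((4 + 26)/73 - 35/79) = 104*(30*(1/73) - 35*1/79) = 104*(30/73 - 35/79) = 104*(-185/5767) = -19240/5767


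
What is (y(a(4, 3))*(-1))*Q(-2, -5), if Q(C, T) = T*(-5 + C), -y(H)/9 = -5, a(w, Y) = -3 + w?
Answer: -1575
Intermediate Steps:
y(H) = 45 (y(H) = -9*(-5) = 45)
(y(a(4, 3))*(-1))*Q(-2, -5) = (45*(-1))*(-5*(-5 - 2)) = -(-225)*(-7) = -45*35 = -1575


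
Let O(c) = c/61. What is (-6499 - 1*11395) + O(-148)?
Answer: -1091682/61 ≈ -17896.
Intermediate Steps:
O(c) = c/61 (O(c) = c*(1/61) = c/61)
(-6499 - 1*11395) + O(-148) = (-6499 - 1*11395) + (1/61)*(-148) = (-6499 - 11395) - 148/61 = -17894 - 148/61 = -1091682/61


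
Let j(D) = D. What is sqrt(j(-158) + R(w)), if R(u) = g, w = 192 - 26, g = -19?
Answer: I*sqrt(177) ≈ 13.304*I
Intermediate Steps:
w = 166
R(u) = -19
sqrt(j(-158) + R(w)) = sqrt(-158 - 19) = sqrt(-177) = I*sqrt(177)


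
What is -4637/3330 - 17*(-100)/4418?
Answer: -7412633/7355970 ≈ -1.0077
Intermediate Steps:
-4637/3330 - 17*(-100)/4418 = -4637*1/3330 + 1700*(1/4418) = -4637/3330 + 850/2209 = -7412633/7355970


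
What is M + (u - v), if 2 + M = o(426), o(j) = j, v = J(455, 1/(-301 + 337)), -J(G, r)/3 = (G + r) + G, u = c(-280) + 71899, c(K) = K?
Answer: 897277/12 ≈ 74773.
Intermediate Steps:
u = 71619 (u = -280 + 71899 = 71619)
J(G, r) = -6*G - 3*r (J(G, r) = -3*((G + r) + G) = -3*(r + 2*G) = -6*G - 3*r)
v = -32761/12 (v = -6*455 - 3/(-301 + 337) = -2730 - 3/36 = -2730 - 3*1/36 = -2730 - 1/12 = -32761/12 ≈ -2730.1)
M = 424 (M = -2 + 426 = 424)
M + (u - v) = 424 + (71619 - 1*(-32761/12)) = 424 + (71619 + 32761/12) = 424 + 892189/12 = 897277/12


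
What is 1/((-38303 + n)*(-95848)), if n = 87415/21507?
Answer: 21507/78949538104688 ≈ 2.7241e-10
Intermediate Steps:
n = 87415/21507 (n = 87415*(1/21507) = 87415/21507 ≈ 4.0645)
1/((-38303 + n)*(-95848)) = 1/((-38303 + 87415/21507)*(-95848)) = -1/95848/(-823695206/21507) = -21507/823695206*(-1/95848) = 21507/78949538104688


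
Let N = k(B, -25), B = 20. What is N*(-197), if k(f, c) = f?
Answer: -3940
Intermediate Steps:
N = 20
N*(-197) = 20*(-197) = -3940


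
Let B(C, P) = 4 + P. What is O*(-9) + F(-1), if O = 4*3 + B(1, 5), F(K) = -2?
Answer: -191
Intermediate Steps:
O = 21 (O = 4*3 + (4 + 5) = 12 + 9 = 21)
O*(-9) + F(-1) = 21*(-9) - 2 = -189 - 2 = -191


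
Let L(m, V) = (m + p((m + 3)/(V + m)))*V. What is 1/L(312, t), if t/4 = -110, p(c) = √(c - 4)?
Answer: -4992/685347245 + I*√1654/685347245 ≈ -7.2839e-6 + 5.9341e-8*I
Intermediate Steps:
p(c) = √(-4 + c)
t = -440 (t = 4*(-110) = -440)
L(m, V) = V*(m + √(-4 + (3 + m)/(V + m))) (L(m, V) = (m + √(-4 + (m + 3)/(V + m)))*V = (m + √(-4 + (3 + m)/(V + m)))*V = V*(m + √(-4 + (3 + m)/(V + m))))
1/L(312, t) = 1/(-440*(312 + √((3 - 4*(-440) - 3*312)/(-440 + 312)))) = 1/(-440*(312 + √((3 + 1760 - 936)/(-128)))) = 1/(-440*(312 + √(-1/128*827))) = 1/(-440*(312 + √(-827/128))) = 1/(-440*(312 + I*√1654/16)) = 1/(-137280 - 55*I*√1654/2)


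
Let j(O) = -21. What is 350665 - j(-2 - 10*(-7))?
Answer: 350686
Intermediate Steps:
350665 - j(-2 - 10*(-7)) = 350665 - 1*(-21) = 350665 + 21 = 350686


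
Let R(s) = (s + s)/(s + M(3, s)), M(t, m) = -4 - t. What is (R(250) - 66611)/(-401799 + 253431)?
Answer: 16185973/36053424 ≈ 0.44894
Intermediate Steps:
R(s) = 2*s/(-7 + s) (R(s) = (s + s)/(s + (-4 - 1*3)) = (2*s)/(s + (-4 - 3)) = (2*s)/(s - 7) = (2*s)/(-7 + s) = 2*s/(-7 + s))
(R(250) - 66611)/(-401799 + 253431) = (2*250/(-7 + 250) - 66611)/(-401799 + 253431) = (2*250/243 - 66611)/(-148368) = (2*250*(1/243) - 66611)*(-1/148368) = (500/243 - 66611)*(-1/148368) = -16185973/243*(-1/148368) = 16185973/36053424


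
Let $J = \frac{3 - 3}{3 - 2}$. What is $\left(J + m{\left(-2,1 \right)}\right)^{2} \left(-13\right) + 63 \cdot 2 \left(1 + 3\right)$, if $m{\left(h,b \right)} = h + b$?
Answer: $491$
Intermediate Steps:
$J = 0$ ($J = \frac{0}{1} = 0 \cdot 1 = 0$)
$m{\left(h,b \right)} = b + h$
$\left(J + m{\left(-2,1 \right)}\right)^{2} \left(-13\right) + 63 \cdot 2 \left(1 + 3\right) = \left(0 + \left(1 - 2\right)\right)^{2} \left(-13\right) + 63 \cdot 2 \left(1 + 3\right) = \left(0 - 1\right)^{2} \left(-13\right) + 63 \cdot 2 \cdot 4 = \left(-1\right)^{2} \left(-13\right) + 63 \cdot 8 = 1 \left(-13\right) + 504 = -13 + 504 = 491$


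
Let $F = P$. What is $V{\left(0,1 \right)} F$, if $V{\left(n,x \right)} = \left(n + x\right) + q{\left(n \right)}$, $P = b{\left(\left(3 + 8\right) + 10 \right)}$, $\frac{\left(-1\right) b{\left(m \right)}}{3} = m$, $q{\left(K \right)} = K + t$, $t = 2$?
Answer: $-189$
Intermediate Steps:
$q{\left(K \right)} = 2 + K$ ($q{\left(K \right)} = K + 2 = 2 + K$)
$b{\left(m \right)} = - 3 m$
$P = -63$ ($P = - 3 \left(\left(3 + 8\right) + 10\right) = - 3 \left(11 + 10\right) = \left(-3\right) 21 = -63$)
$V{\left(n,x \right)} = 2 + x + 2 n$ ($V{\left(n,x \right)} = \left(n + x\right) + \left(2 + n\right) = 2 + x + 2 n$)
$F = -63$
$V{\left(0,1 \right)} F = \left(2 + 1 + 2 \cdot 0\right) \left(-63\right) = \left(2 + 1 + 0\right) \left(-63\right) = 3 \left(-63\right) = -189$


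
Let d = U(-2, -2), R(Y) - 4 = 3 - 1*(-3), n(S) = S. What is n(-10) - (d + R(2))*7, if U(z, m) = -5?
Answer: -45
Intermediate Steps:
R(Y) = 10 (R(Y) = 4 + (3 - 1*(-3)) = 4 + (3 + 3) = 4 + 6 = 10)
d = -5
n(-10) - (d + R(2))*7 = -10 - (-5 + 10)*7 = -10 - 5*7 = -10 - 1*35 = -10 - 35 = -45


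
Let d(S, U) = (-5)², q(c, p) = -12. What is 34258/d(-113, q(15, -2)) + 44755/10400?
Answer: 14296083/10400 ≈ 1374.6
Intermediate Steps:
d(S, U) = 25
34258/d(-113, q(15, -2)) + 44755/10400 = 34258/25 + 44755/10400 = 34258*(1/25) + 44755*(1/10400) = 34258/25 + 8951/2080 = 14296083/10400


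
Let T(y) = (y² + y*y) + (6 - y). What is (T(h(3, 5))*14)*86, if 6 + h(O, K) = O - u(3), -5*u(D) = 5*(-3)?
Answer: 101136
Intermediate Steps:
u(D) = 3 (u(D) = -(-3) = -⅕*(-15) = 3)
h(O, K) = -9 + O (h(O, K) = -6 + (O - 1*3) = -6 + (O - 3) = -6 + (-3 + O) = -9 + O)
T(y) = 6 - y + 2*y² (T(y) = (y² + y²) + (6 - y) = 2*y² + (6 - y) = 6 - y + 2*y²)
(T(h(3, 5))*14)*86 = ((6 - (-9 + 3) + 2*(-9 + 3)²)*14)*86 = ((6 - 1*(-6) + 2*(-6)²)*14)*86 = ((6 + 6 + 2*36)*14)*86 = ((6 + 6 + 72)*14)*86 = (84*14)*86 = 1176*86 = 101136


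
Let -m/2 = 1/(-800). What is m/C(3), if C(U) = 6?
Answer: 1/2400 ≈ 0.00041667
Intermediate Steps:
m = 1/400 (m = -2/(-800) = -2*(-1/800) = 1/400 ≈ 0.0025000)
m/C(3) = (1/400)/6 = (1/400)*(1/6) = 1/2400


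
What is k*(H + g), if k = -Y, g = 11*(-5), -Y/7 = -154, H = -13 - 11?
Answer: 85162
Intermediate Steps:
H = -24
Y = 1078 (Y = -7*(-154) = 1078)
g = -55
k = -1078 (k = -1*1078 = -1078)
k*(H + g) = -1078*(-24 - 55) = -1078*(-79) = 85162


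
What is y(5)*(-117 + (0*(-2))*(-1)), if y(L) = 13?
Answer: -1521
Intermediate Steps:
y(5)*(-117 + (0*(-2))*(-1)) = 13*(-117 + (0*(-2))*(-1)) = 13*(-117 + 0*(-1)) = 13*(-117 + 0) = 13*(-117) = -1521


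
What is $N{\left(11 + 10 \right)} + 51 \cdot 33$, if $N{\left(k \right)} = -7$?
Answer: $1676$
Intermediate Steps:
$N{\left(11 + 10 \right)} + 51 \cdot 33 = -7 + 51 \cdot 33 = -7 + 1683 = 1676$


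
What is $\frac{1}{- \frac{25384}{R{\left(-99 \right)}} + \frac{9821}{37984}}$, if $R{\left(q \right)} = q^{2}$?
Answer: $- \frac{372281184}{867930235} \approx -0.42893$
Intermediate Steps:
$\frac{1}{- \frac{25384}{R{\left(-99 \right)}} + \frac{9821}{37984}} = \frac{1}{- \frac{25384}{\left(-99\right)^{2}} + \frac{9821}{37984}} = \frac{1}{- \frac{25384}{9801} + 9821 \cdot \frac{1}{37984}} = \frac{1}{\left(-25384\right) \frac{1}{9801} + \frac{9821}{37984}} = \frac{1}{- \frac{25384}{9801} + \frac{9821}{37984}} = \frac{1}{- \frac{867930235}{372281184}} = - \frac{372281184}{867930235}$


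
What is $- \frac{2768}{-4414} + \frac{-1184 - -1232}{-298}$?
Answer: $\frac{153248}{328843} \approx 0.46602$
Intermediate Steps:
$- \frac{2768}{-4414} + \frac{-1184 - -1232}{-298} = \left(-2768\right) \left(- \frac{1}{4414}\right) + \left(-1184 + 1232\right) \left(- \frac{1}{298}\right) = \frac{1384}{2207} + 48 \left(- \frac{1}{298}\right) = \frac{1384}{2207} - \frac{24}{149} = \frac{153248}{328843}$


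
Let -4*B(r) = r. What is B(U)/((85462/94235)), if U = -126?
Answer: 5936805/170924 ≈ 34.734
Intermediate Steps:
B(r) = -r/4
B(U)/((85462/94235)) = (-¼*(-126))/((85462/94235)) = 63/(2*((85462*(1/94235)))) = 63/(2*(85462/94235)) = (63/2)*(94235/85462) = 5936805/170924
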